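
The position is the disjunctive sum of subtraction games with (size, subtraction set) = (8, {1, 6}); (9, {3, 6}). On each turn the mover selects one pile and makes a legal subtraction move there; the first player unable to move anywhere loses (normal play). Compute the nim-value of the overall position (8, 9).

Pile A, S = {1, 6}:
n : 0 1 2 3 4 5 6 7 8
G : 0 1 0 1 0 1 2 0 1
G_A(8) = 1.
Pile B, S = {3, 6}:
G(0) = 0
G(1) = mex{} = 0
G(2) = mex{} = 0
G(3) = mex{0} = 1
G(4) = mex{0} = 1
G(5) = mex{0} = 1
G(6) = mex{1,0} = 2
G(7) = mex{1,0} = 2
G(8) = mex{1,0} = 2
G(9) = mex{2,1} = 0
G_B(9) = 0.
Combined Grundy value = 1 ⊕ 0 = 1.

1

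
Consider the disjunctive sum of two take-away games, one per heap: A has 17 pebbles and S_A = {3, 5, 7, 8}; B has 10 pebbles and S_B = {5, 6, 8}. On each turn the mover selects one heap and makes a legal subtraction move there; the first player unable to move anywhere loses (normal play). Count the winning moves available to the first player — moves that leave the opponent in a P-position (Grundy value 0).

0

Heap A, S = {3, 5, 7, 8}:
n :  0  1  2  3  4  5  6  7  8  9 10 11 12 13 14 15 16 17
G :  0  0  0  1  1  1  2  2  2  3  3  0  0  0  1  1  1  2
G_A(17) = 2.
Heap B, S = {5, 6, 8}:
n :  0  1  2  3  4  5  6  7  8  9 10
G :  0  0  0  0  0  1  1  1  1  1  2
G_B(10) = 2.
Combined Grundy value = 2 ⊕ 2 = 0.
A winning move leaves total XOR = 0, i.e. changes one component's Grundy value g to g ⊕ X where X is the current total.
Heap A: target g' = 2⊕0 = 2, but every legal move changes the Grundy value (mex property), so 0 moves.
Heap B: target g' = 2⊕0 = 2, but every legal move changes the Grundy value (mex property), so 0 moves.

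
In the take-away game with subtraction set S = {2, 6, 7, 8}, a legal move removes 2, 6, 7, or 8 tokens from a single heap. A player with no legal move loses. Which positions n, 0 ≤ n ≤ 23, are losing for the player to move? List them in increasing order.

0, 1, 4, 5, 14, 15, 18, 19

n :  0  1  2  3  4  5  6  7  8  9 10 11 12 13 14 15 16 17 18 19 20 21 22 23
G :  0  0  1  1  0  0  1  1  2  2  3  3  2  2  0  0  1  1  0  0  1  1  2  2
P-positions are exactly the n with G(n) = 0.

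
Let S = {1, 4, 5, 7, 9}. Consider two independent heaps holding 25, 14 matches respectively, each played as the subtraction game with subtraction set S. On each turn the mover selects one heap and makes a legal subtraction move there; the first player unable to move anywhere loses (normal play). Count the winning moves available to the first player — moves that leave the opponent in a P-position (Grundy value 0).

2

All heaps use S = {1, 4, 5, 7, 9}:
G(0) = 0
G(1) = mex{0} = 1
G(2) = mex{1} = 0
G(3) = mex{0} = 1
G(4) = mex{1,0} = 2
G(5) = mex{2,1,0} = 3
G(6) = mex{3,0,1} = 2
G(7) = mex{2,1,0,0} = 3
G(8) = mex{3,2,1,1} = 0
G(9) = mex{0,3,2,0,0} = 1
G(10) = mex{1,2,3,1,1} = 0
G(11) = mex{0,3,2,2,0} = 1
G(12) = mex{1,0,3,3,1} = 2
G(13) = mex{2,1,0,2,2} = 3
G(14) = mex{3,0,1,3,3} = 2
G(15) = mex{2,1,0,0,2} = 3
G(16) = mex{3,2,1,1,3} = 0
G(17) = mex{0,3,2,0,0} = 1
G(18) = mex{1,2,3,1,1} = 0
G(19) = mex{0,3,2,2,0} = 1
G(20) = mex{1,0,3,3,1} = 2
G(21) = mex{2,1,0,2,2} = 3
G(22) = mex{3,0,1,3,3} = 2
G(23) = mex{2,1,0,0,2} = 3
G(24) = mex{3,2,1,1,3} = 0
G(25) = mex{0,3,2,0,0} = 1
Heap A: G(25) = 1.
Heap B: G(14) = 2.
Combined Grundy value = 1 ⊕ 2 = 3.
A winning move leaves total XOR = 0, i.e. changes one component's Grundy value g to g ⊕ X where X is the current total.
Heap A: need g' = 1⊕3 = 2. Options: 25−1→G=0, 25−4→G=3, 25−5→G=2, 25−7→G=0, 25−9→G=0. Hits: 1.
Heap B: need g' = 2⊕3 = 1. Options: 14−1→G=3, 14−4→G=0, 14−5→G=1, 14−7→G=3, 14−9→G=3. Hits: 1.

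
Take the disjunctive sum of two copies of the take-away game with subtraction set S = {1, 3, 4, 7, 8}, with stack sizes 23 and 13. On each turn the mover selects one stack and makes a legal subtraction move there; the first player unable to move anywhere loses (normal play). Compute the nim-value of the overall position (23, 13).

All stacks use S = {1, 3, 4, 7, 8}:
G(0) = 0
G(1) = mex{0} = 1
G(2) = mex{1} = 0
G(3) = mex{0,0} = 1
G(4) = mex{1,1,0} = 2
G(5) = mex{2,0,1} = 3
G(6) = mex{3,1,0} = 2
G(7) = mex{2,2,1,0} = 3
G(8) = mex{3,3,2,1,0} = 4
G(9) = mex{4,2,3,0,1} = 5
G(10) = mex{5,3,2,1,0} = 4
G(11) = mex{4,4,3,2,1} = 0
G(12) = mex{0,5,4,3,2} = 1
G(13) = mex{1,4,5,2,3} = 0
G(14) = mex{0,0,4,3,2} = 1
G(15) = mex{1,1,0,4,3} = 2
G(16) = mex{2,0,1,5,4} = 3
G(17) = mex{3,1,0,4,5} = 2
G(18) = mex{2,2,1,0,4} = 3
G(19) = mex{3,3,2,1,0} = 4
G(20) = mex{4,2,3,0,1} = 5
G(21) = mex{5,3,2,1,0} = 4
G(22) = mex{4,4,3,2,1} = 0
G(23) = mex{0,5,4,3,2} = 1
Stack A: G(23) = 1.
Stack B: G(13) = 0.
Combined Grundy value = 1 ⊕ 0 = 1.

1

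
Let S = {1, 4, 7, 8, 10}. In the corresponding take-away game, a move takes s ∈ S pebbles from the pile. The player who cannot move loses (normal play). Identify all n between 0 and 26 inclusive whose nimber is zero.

G(0) = 0
G(1) = mex{0} = 1
G(2) = mex{1} = 0
G(3) = mex{0} = 1
G(4) = mex{1,0} = 2
G(5) = mex{2,1} = 0
G(6) = mex{0,0} = 1
G(7) = mex{1,1,0} = 2
G(8) = mex{2,2,1,0} = 3
G(9) = mex{3,0,0,1} = 2
G(10) = mex{2,1,1,0,0} = 3
G(11) = mex{3,2,2,1,1} = 0
G(12) = mex{0,3,0,2,0} = 1
G(13) = mex{1,2,1,0,1} = 3
G(14) = mex{3,3,2,1,2} = 0
G(15) = mex{0,0,3,2,0} = 1
G(16) = mex{1,1,2,3,1} = 0
G(17) = mex{0,3,3,2,2} = 1
G(18) = mex{1,0,0,3,3} = 2
G(19) = mex{2,1,1,0,2} = 3
G(20) = mex{3,0,3,1,3} = 2
G(21) = mex{2,1,0,3,0} = 4
G(22) = mex{4,2,1,0,1} = 3
G(23) = mex{3,3,0,1,3} = 2
G(24) = mex{2,2,1,0,0} = 3
G(25) = mex{3,4,2,1,1} = 0
G(26) = mex{0,3,3,2,0} = 1
P-positions are exactly the n with G(n) = 0.

0, 2, 5, 11, 14, 16, 25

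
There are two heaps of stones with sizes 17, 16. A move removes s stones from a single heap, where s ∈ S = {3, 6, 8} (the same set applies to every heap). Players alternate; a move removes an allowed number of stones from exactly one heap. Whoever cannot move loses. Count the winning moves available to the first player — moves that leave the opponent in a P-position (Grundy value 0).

All heaps use S = {3, 6, 8}:
n :  0  1  2  3  4  5  6  7  8  9 10 11 12 13 14 15 16 17
G :  0  0  0  1  1  1  2  2  2  3  3  0  0  0  1  1  1  2
Heap A: G(17) = 2.
Heap B: G(16) = 1.
Combined Grundy value = 2 ⊕ 1 = 3.
A winning move leaves total XOR = 0, i.e. changes one component's Grundy value g to g ⊕ X where X is the current total.
Heap A: need g' = 2⊕3 = 1. Options: 17−3→G=1, 17−6→G=0, 17−8→G=3. Hits: 1.
Heap B: need g' = 1⊕3 = 2. Options: 16−3→G=0, 16−6→G=3, 16−8→G=2. Hits: 1.

2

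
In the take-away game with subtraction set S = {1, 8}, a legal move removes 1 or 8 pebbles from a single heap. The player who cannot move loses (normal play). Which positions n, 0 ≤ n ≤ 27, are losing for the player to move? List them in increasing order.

0, 2, 4, 6, 9, 11, 13, 15, 18, 20, 22, 24, 27

n :  0  1  2  3  4  5  6  7  8  9 10 11 12 13 14 15 16 17 18 19 20 21 22 23 24 25 26 27
G :  0  1  0  1  0  1  0  1  2  0  1  0  1  0  1  0  1  2  0  1  0  1  0  1  0  1  2  0
P-positions are exactly the n with G(n) = 0.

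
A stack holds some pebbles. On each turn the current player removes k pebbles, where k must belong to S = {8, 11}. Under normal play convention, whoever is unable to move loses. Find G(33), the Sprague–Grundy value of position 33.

1

G(0) = 0
G(1) = mex{} = 0
G(2) = mex{} = 0
G(3) = mex{} = 0
G(4) = mex{} = 0
G(5) = mex{} = 0
G(6) = mex{} = 0
G(7) = mex{} = 0
G(8) = mex{0} = 1
G(9) = mex{0} = 1
G(10) = mex{0} = 1
G(11) = mex{0,0} = 1
G(12) = mex{0,0} = 1
G(13) = mex{0,0} = 1
G(14) = mex{0,0} = 1
G(15) = mex{0,0} = 1
G(16) = mex{1,0} = 2
G(17) = mex{1,0} = 2
G(18) = mex{1,0} = 2
G(19) = mex{1,1} = 0
G(20) = mex{1,1} = 0
G(21) = mex{1,1} = 0
G(22) = mex{1,1} = 0
G(23) = mex{1,1} = 0
G(24) = mex{2,1} = 0
G(25) = mex{2,1} = 0
G(26) = mex{2,1} = 0
G(27) = mex{0,2} = 1
G(28) = mex{0,2} = 1
G(29) = mex{0,2} = 1
G(30) = mex{0,0} = 1
G(31) = mex{0,0} = 1
G(32) = mex{0,0} = 1
G(33) = mex{0,0} = 1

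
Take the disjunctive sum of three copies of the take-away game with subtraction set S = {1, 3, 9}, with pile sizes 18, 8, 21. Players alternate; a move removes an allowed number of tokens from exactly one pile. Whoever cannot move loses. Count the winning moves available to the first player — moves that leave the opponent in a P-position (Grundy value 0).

8

All piles use S = {1, 3, 9}:
n :  0  1  2  3  4  5  6  7  8  9 10 11 12 13 14 15 16 17 18 19 20 21
G :  0  1  0  1  0  1  0  1  0  1  0  1  0  1  0  1  0  1  0  1  0  1
Pile A: G(18) = 0.
Pile B: G(8) = 0.
Pile C: G(21) = 1.
Combined Grundy value = 0 ⊕ 0 ⊕ 1 = 1.
A winning move leaves total XOR = 0, i.e. changes one component's Grundy value g to g ⊕ X where X is the current total.
Pile A: need g' = 0⊕1 = 1. Options: 18−1→G=1, 18−3→G=1, 18−9→G=1. Hits: 3.
Pile B: need g' = 0⊕1 = 1. Options: 8−1→G=1, 8−3→G=1. Hits: 2.
Pile C: need g' = 1⊕1 = 0. Options: 21−1→G=0, 21−3→G=0, 21−9→G=0. Hits: 3.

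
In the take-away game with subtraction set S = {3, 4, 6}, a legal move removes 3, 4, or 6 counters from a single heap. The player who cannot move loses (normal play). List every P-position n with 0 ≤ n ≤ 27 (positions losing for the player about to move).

0, 1, 2, 9, 10, 11, 18, 19, 20, 27

n :  0  1  2  3  4  5  6  7  8  9 10 11 12 13 14 15 16 17 18 19 20 21 22 23 24 25 26 27
G :  0  0  0  1  1  1  2  2  2  0  0  0  1  1  1  2  2  2  0  0  0  1  1  1  2  2  2  0
P-positions are exactly the n with G(n) = 0.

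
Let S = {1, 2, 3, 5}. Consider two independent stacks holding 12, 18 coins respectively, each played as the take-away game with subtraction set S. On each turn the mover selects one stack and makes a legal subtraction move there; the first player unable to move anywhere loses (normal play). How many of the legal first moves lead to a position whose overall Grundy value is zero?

2

All stacks use S = {1, 2, 3, 5}:
n :  0  1  2  3  4  5  6  7  8  9 10 11 12 13 14 15 16 17 18
G :  0  1  2  3  0  1  2  3  0  1  2  3  0  1  2  3  0  1  2
Stack A: G(12) = 0.
Stack B: G(18) = 2.
Combined Grundy value = 0 ⊕ 2 = 2.
A winning move leaves total XOR = 0, i.e. changes one component's Grundy value g to g ⊕ X where X is the current total.
Stack A: need g' = 0⊕2 = 2. Options: 12−1→G=3, 12−2→G=2, 12−3→G=1, 12−5→G=3. Hits: 1.
Stack B: need g' = 2⊕2 = 0. Options: 18−1→G=1, 18−2→G=0, 18−3→G=3, 18−5→G=1. Hits: 1.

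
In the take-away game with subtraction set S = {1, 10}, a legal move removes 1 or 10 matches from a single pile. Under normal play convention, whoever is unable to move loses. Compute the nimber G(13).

G(0) = 0
G(1) = mex{0} = 1
G(2) = mex{1} = 0
G(3) = mex{0} = 1
G(4) = mex{1} = 0
G(5) = mex{0} = 1
G(6) = mex{1} = 0
G(7) = mex{0} = 1
G(8) = mex{1} = 0
G(9) = mex{0} = 1
G(10) = mex{1,0} = 2
G(11) = mex{2,1} = 0
G(12) = mex{0,0} = 1
G(13) = mex{1,1} = 0

0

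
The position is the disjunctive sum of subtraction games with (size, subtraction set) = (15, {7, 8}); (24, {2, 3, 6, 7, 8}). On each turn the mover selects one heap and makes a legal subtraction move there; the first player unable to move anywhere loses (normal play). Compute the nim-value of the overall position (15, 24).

Heap A, S = {7, 8}:
G(0) = 0
G(1) = mex{} = 0
G(2) = mex{} = 0
G(3) = mex{} = 0
G(4) = mex{} = 0
G(5) = mex{} = 0
G(6) = mex{} = 0
G(7) = mex{0} = 1
G(8) = mex{0,0} = 1
G(9) = mex{0,0} = 1
G(10) = mex{0,0} = 1
G(11) = mex{0,0} = 1
G(12) = mex{0,0} = 1
G(13) = mex{0,0} = 1
G(14) = mex{1,0} = 2
G(15) = mex{1,1} = 0
G_A(15) = 0.
Heap B, S = {2, 3, 6, 7, 8}:
n :  0  1  2  3  4  5  6  7  8  9 10 11 12 13 14 15 16 17 18 19 20 21 22 23 24
G :  0  0  1  1  2  0  3  1  2  2  0  3  1  2  0  0  1  1  2  0  3  1  2  2  0
G_B(24) = 0.
Combined Grundy value = 0 ⊕ 0 = 0.

0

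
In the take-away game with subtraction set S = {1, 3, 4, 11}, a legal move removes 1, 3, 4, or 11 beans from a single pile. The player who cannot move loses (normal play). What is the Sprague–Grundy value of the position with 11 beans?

G(0) = 0
G(1) = mex{0} = 1
G(2) = mex{1} = 0
G(3) = mex{0,0} = 1
G(4) = mex{1,1,0} = 2
G(5) = mex{2,0,1} = 3
G(6) = mex{3,1,0} = 2
G(7) = mex{2,2,1} = 0
G(8) = mex{0,3,2} = 1
G(9) = mex{1,2,3} = 0
G(10) = mex{0,0,2} = 1
G(11) = mex{1,1,0,0} = 2

2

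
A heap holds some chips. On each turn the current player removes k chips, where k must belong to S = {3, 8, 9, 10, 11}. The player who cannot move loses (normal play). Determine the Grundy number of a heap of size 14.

2

G(0) = 0
G(1) = mex{} = 0
G(2) = mex{} = 0
G(3) = mex{0} = 1
G(4) = mex{0} = 1
G(5) = mex{0} = 1
G(6) = mex{1} = 0
G(7) = mex{1} = 0
G(8) = mex{1,0} = 2
G(9) = mex{0,0,0} = 1
G(10) = mex{0,0,0,0} = 1
G(11) = mex{2,1,0,0,0} = 3
G(12) = mex{1,1,1,0,0} = 2
G(13) = mex{1,1,1,1,0} = 2
G(14) = mex{3,0,1,1,1} = 2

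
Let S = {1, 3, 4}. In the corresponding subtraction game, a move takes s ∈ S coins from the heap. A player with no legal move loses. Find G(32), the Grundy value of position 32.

G(0) = 0
G(1) = mex{0} = 1
G(2) = mex{1} = 0
G(3) = mex{0,0} = 1
G(4) = mex{1,1,0} = 2
G(5) = mex{2,0,1} = 3
G(6) = mex{3,1,0} = 2
G(7) = mex{2,2,1} = 0
G(8) = mex{0,3,2} = 1
G(9) = mex{1,2,3} = 0
G(10) = mex{0,0,2} = 1
G(11) = mex{1,1,0} = 2
G(12) = mex{2,0,1} = 3
G(13) = mex{3,1,0} = 2
G(14) = mex{2,2,1} = 0
G(15) = mex{0,3,2} = 1
G(16) = mex{1,2,3} = 0
G(17) = mex{0,0,2} = 1
G(18) = mex{1,1,0} = 2
G(19) = mex{2,0,1} = 3
G(20) = mex{3,1,0} = 2
G(21) = mex{2,2,1} = 0
G(22) = mex{0,3,2} = 1
G(23) = mex{1,2,3} = 0
G(24) = mex{0,0,2} = 1
G(25) = mex{1,1,0} = 2
G(26) = mex{2,0,1} = 3
G(27) = mex{3,1,0} = 2
G(28) = mex{2,2,1} = 0
G(29) = mex{0,3,2} = 1
G(30) = mex{1,2,3} = 0
G(31) = mex{0,0,2} = 1
G(32) = mex{1,1,0} = 2

2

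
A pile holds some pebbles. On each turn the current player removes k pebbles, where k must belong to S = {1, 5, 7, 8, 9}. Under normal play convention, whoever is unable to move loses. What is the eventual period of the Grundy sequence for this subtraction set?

16

n :  0  1  2  3  4  5  6  7  8  9 10 11 12 13 14 15 16 17 18 19 20 21 22 23 24 25 26 27 28 29 30 31 32 33
G :  0  1  0  1  0  1  0  1  2  3  2  3  2  3  2  3  0  1  0  1  0  1  0  1  2  3  2  3  2  3  2  3  0  1
G(n+16) = G(n) holds for n = 0,…,8 (a full window of length max(S) = 9), so the sequence is purely periodic with period 16.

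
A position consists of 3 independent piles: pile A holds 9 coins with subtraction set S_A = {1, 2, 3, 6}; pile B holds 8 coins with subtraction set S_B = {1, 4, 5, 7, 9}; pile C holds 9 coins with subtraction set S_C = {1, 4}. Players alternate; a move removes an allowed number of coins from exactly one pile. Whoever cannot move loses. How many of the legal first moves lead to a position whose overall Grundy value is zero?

Pile A, S = {1, 2, 3, 6}:
G(0) = 0
G(1) = mex{0} = 1
G(2) = mex{1,0} = 2
G(3) = mex{2,1,0} = 3
G(4) = mex{3,2,1} = 0
G(5) = mex{0,3,2} = 1
G(6) = mex{1,0,3,0} = 2
G(7) = mex{2,1,0,1} = 3
G(8) = mex{3,2,1,2} = 0
G(9) = mex{0,3,2,3} = 1
G_A(9) = 1.
Pile B, S = {1, 4, 5, 7, 9}:
n : 0 1 2 3 4 5 6 7 8
G : 0 1 0 1 2 3 2 3 0
G_B(8) = 0.
Pile C, S = {1, 4}:
n : 0 1 2 3 4 5 6 7 8 9
G : 0 1 0 1 2 0 1 0 1 2
G_C(9) = 2.
Combined Grundy value = 1 ⊕ 0 ⊕ 2 = 3.
A winning move leaves total XOR = 0, i.e. changes one component's Grundy value g to g ⊕ X where X is the current total.
Pile A: need g' = 1⊕3 = 2. Options: 9−1→G=0, 9−2→G=3, 9−3→G=2, 9−6→G=3. Hits: 1.
Pile B: need g' = 0⊕3 = 3. Options: 8−1→G=3, 8−4→G=2, 8−5→G=1, 8−7→G=1. Hits: 1.
Pile C: need g' = 2⊕3 = 1. Options: 9−1→G=1, 9−4→G=0. Hits: 1.

3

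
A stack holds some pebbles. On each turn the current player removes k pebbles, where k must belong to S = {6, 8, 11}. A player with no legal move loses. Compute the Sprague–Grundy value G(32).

G(0) = 0
G(1) = mex{} = 0
G(2) = mex{} = 0
G(3) = mex{} = 0
G(4) = mex{} = 0
G(5) = mex{} = 0
G(6) = mex{0} = 1
G(7) = mex{0} = 1
G(8) = mex{0,0} = 1
G(9) = mex{0,0} = 1
G(10) = mex{0,0} = 1
G(11) = mex{0,0,0} = 1
G(12) = mex{1,0,0} = 2
G(13) = mex{1,0,0} = 2
G(14) = mex{1,1,0} = 2
G(15) = mex{1,1,0} = 2
G(16) = mex{1,1,0} = 2
G(17) = mex{1,1,1} = 0
G(18) = mex{2,1,1} = 0
G(19) = mex{2,1,1} = 0
G(20) = mex{2,2,1} = 0
G(21) = mex{2,2,1} = 0
G(22) = mex{2,2,1} = 0
G(23) = mex{0,2,2} = 1
G(24) = mex{0,2,2} = 1
G(25) = mex{0,0,2} = 1
G(26) = mex{0,0,2} = 1
G(27) = mex{0,0,2} = 1
G(28) = mex{0,0,0} = 1
G(29) = mex{1,0,0} = 2
G(30) = mex{1,0,0} = 2
G(31) = mex{1,1,0} = 2
G(32) = mex{1,1,0} = 2

2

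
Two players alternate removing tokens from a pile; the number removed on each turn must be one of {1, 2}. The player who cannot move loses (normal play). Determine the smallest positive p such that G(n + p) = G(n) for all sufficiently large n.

G(0) = 0
G(1) = mex{0} = 1
G(2) = mex{1,0} = 2
G(3) = mex{2,1} = 0
G(4) = mex{0,2} = 1
G(5) = mex{1,0} = 2
G(6) = mex{2,1} = 0
G(7) = mex{0,2} = 1
G(8) = mex{1,0} = 2
G(9) = mex{2,1} = 0
G(10) = mex{0,2} = 1
G(11) = mex{1,0} = 2
G(12) = mex{2,1} = 0
G(13) = mex{0,2} = 1
G(14) = mex{1,0} = 2
G(n+3) = G(n) holds for n = 0,…,1 (a full window of length max(S) = 2), so the sequence is purely periodic with period 3.

3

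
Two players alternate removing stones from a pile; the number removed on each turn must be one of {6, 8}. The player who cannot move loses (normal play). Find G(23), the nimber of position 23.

G(0) = 0
G(1) = mex{} = 0
G(2) = mex{} = 0
G(3) = mex{} = 0
G(4) = mex{} = 0
G(5) = mex{} = 0
G(6) = mex{0} = 1
G(7) = mex{0} = 1
G(8) = mex{0,0} = 1
G(9) = mex{0,0} = 1
G(10) = mex{0,0} = 1
G(11) = mex{0,0} = 1
G(12) = mex{1,0} = 2
G(13) = mex{1,0} = 2
G(14) = mex{1,1} = 0
G(15) = mex{1,1} = 0
G(16) = mex{1,1} = 0
G(17) = mex{1,1} = 0
G(18) = mex{2,1} = 0
G(19) = mex{2,1} = 0
G(20) = mex{0,2} = 1
G(21) = mex{0,2} = 1
G(22) = mex{0,0} = 1
G(23) = mex{0,0} = 1

1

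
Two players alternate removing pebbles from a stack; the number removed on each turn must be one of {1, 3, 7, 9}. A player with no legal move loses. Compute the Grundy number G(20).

0

G(0) = 0
G(1) = mex{0} = 1
G(2) = mex{1} = 0
G(3) = mex{0,0} = 1
G(4) = mex{1,1} = 0
G(5) = mex{0,0} = 1
G(6) = mex{1,1} = 0
G(7) = mex{0,0,0} = 1
G(8) = mex{1,1,1} = 0
G(9) = mex{0,0,0,0} = 1
G(10) = mex{1,1,1,1} = 0
G(11) = mex{0,0,0,0} = 1
G(12) = mex{1,1,1,1} = 0
G(13) = mex{0,0,0,0} = 1
G(14) = mex{1,1,1,1} = 0
G(15) = mex{0,0,0,0} = 1
G(16) = mex{1,1,1,1} = 0
G(17) = mex{0,0,0,0} = 1
G(18) = mex{1,1,1,1} = 0
G(19) = mex{0,0,0,0} = 1
G(20) = mex{1,1,1,1} = 0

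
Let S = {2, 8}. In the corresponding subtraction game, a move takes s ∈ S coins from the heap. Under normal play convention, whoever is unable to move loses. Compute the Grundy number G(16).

n :  0  1  2  3  4  5  6  7  8  9 10 11 12 13 14 15 16
G :  0  0  1  1  0  0  1  1  2  2  0  0  1  1  0  0  1

1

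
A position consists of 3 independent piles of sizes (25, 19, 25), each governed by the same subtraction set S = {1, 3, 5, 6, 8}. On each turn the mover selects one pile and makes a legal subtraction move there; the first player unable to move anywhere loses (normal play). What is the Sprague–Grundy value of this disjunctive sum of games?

All piles use S = {1, 3, 5, 6, 8}:
n :  0  1  2  3  4  5  6  7  8  9 10 11 12 13 14 15 16 17 18 19 20 21 22 23 24 25
G :  0  1  0  1  0  1  2  3  2  3  2  0  1  0  1  0  1  2  3  2  3  2  0  1  0  1
Pile A: G(25) = 1.
Pile B: G(19) = 2.
Pile C: G(25) = 1.
Combined Grundy value = 1 ⊕ 2 ⊕ 1 = 2.

2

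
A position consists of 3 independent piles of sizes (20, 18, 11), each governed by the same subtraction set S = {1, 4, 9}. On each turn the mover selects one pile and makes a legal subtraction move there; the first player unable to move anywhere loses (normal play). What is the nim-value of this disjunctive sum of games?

All piles use S = {1, 4, 9}:
n :  0  1  2  3  4  5  6  7  8  9 10 11 12 13 14 15 16 17 18 19 20
G :  0  1  0  1  2  0  1  0  1  2  0  1  0  1  2  0  1  0  1  2  0
Pile A: G(20) = 0.
Pile B: G(18) = 1.
Pile C: G(11) = 1.
Combined Grundy value = 0 ⊕ 1 ⊕ 1 = 0.

0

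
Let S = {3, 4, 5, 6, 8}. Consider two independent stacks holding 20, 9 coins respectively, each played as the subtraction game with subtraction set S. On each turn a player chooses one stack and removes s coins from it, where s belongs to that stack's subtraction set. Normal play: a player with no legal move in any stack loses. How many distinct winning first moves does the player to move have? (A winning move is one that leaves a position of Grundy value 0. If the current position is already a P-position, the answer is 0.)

All stacks use S = {3, 4, 5, 6, 8}:
G(0) = 0
G(1) = mex{} = 0
G(2) = mex{} = 0
G(3) = mex{0} = 1
G(4) = mex{0,0} = 1
G(5) = mex{0,0,0} = 1
G(6) = mex{1,0,0,0} = 2
G(7) = mex{1,1,0,0} = 2
G(8) = mex{1,1,1,0,0} = 2
G(9) = mex{2,1,1,1,0} = 3
G(10) = mex{2,2,1,1,0} = 3
G(11) = mex{2,2,2,1,1} = 0
G(12) = mex{3,2,2,2,1} = 0
G(13) = mex{3,3,2,2,1} = 0
G(14) = mex{0,3,3,2,2} = 1
G(15) = mex{0,0,3,3,2} = 1
G(16) = mex{0,0,0,3,2} = 1
G(17) = mex{1,0,0,0,3} = 2
G(18) = mex{1,1,0,0,3} = 2
G(19) = mex{1,1,1,0,0} = 2
G(20) = mex{2,1,1,1,0} = 3
Stack A: G(20) = 3.
Stack B: G(9) = 3.
Combined Grundy value = 3 ⊕ 3 = 0.
A winning move leaves total XOR = 0, i.e. changes one component's Grundy value g to g ⊕ X where X is the current total.
Stack A: target g' = 3⊕0 = 3, but every legal move changes the Grundy value (mex property), so 0 moves.
Stack B: target g' = 3⊕0 = 3, but every legal move changes the Grundy value (mex property), so 0 moves.

0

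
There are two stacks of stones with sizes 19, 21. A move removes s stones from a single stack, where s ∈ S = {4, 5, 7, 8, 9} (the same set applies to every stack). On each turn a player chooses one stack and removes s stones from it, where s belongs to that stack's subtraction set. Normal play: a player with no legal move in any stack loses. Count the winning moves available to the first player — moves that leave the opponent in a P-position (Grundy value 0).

3

All stacks use S = {4, 5, 7, 8, 9}:
n :  0  1  2  3  4  5  6  7  8  9 10 11 12 13 14 15 16 17 18 19 20 21
G :  0  0  0  0  1  1  1  1  2  2  2  2  3  0  0  0  0  1  1  1  1  2
Stack A: G(19) = 1.
Stack B: G(21) = 2.
Combined Grundy value = 1 ⊕ 2 = 3.
A winning move leaves total XOR = 0, i.e. changes one component's Grundy value g to g ⊕ X where X is the current total.
Stack A: need g' = 1⊕3 = 2. Options: 19−4→G=0, 19−5→G=0, 19−7→G=3, 19−8→G=2, 19−9→G=2. Hits: 2.
Stack B: need g' = 2⊕3 = 1. Options: 21−4→G=1, 21−5→G=0, 21−7→G=0, 21−8→G=0, 21−9→G=3. Hits: 1.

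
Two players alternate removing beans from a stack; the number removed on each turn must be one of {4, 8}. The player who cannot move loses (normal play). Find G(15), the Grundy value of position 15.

G(0) = 0
G(1) = mex{} = 0
G(2) = mex{} = 0
G(3) = mex{} = 0
G(4) = mex{0} = 1
G(5) = mex{0} = 1
G(6) = mex{0} = 1
G(7) = mex{0} = 1
G(8) = mex{1,0} = 2
G(9) = mex{1,0} = 2
G(10) = mex{1,0} = 2
G(11) = mex{1,0} = 2
G(12) = mex{2,1} = 0
G(13) = mex{2,1} = 0
G(14) = mex{2,1} = 0
G(15) = mex{2,1} = 0

0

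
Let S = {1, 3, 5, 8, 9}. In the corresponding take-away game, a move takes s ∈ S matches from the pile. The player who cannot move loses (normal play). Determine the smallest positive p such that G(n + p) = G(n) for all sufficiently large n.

G(0) = 0
G(1) = mex{0} = 1
G(2) = mex{1} = 0
G(3) = mex{0,0} = 1
G(4) = mex{1,1} = 0
G(5) = mex{0,0,0} = 1
G(6) = mex{1,1,1} = 0
G(7) = mex{0,0,0} = 1
G(8) = mex{1,1,1,0} = 2
G(9) = mex{2,0,0,1,0} = 3
G(10) = mex{3,1,1,0,1} = 2
G(11) = mex{2,2,0,1,0} = 3
G(12) = mex{3,3,1,0,1} = 2
G(13) = mex{2,2,2,1,0} = 3
G(14) = mex{3,3,3,0,1} = 2
G(15) = mex{2,2,2,1,0} = 3
G(16) = mex{3,3,3,2,1} = 0
G(17) = mex{0,2,2,3,2} = 1
G(18) = mex{1,3,3,2,3} = 0
G(19) = mex{0,0,2,3,2} = 1
G(20) = mex{1,1,3,2,3} = 0
G(21) = mex{0,0,0,3,2} = 1
G(22) = mex{1,1,1,2,3} = 0
G(23) = mex{0,0,0,3,2} = 1
G(24) = mex{1,1,1,0,3} = 2
G(25) = mex{2,0,0,1,0} = 3
G(26) = mex{3,1,1,0,1} = 2
G(27) = mex{2,2,0,1,0} = 3
G(28) = mex{3,3,1,0,1} = 2
G(29) = mex{2,2,2,1,0} = 3
G(30) = mex{3,3,3,0,1} = 2
G(31) = mex{2,2,2,1,0} = 3
G(32) = mex{3,3,3,2,1} = 0
G(33) = mex{0,2,2,3,2} = 1
G(n+16) = G(n) holds for n = 0,…,8 (a full window of length max(S) = 9), so the sequence is purely periodic with period 16.

16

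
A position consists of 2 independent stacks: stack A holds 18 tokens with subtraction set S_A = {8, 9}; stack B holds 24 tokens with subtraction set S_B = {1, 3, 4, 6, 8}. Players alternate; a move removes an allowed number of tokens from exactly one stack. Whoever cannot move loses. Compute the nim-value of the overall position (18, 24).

Stack A, S = {8, 9}:
n :  0  1  2  3  4  5  6  7  8  9 10 11 12 13 14 15 16 17 18
G :  0  0  0  0  0  0  0  0  1  1  1  1  1  1  1  1  2  0  0
G_A(18) = 0.
Stack B, S = {1, 3, 4, 6, 8}:
G(0) = 0
G(1) = mex{0} = 1
G(2) = mex{1} = 0
G(3) = mex{0,0} = 1
G(4) = mex{1,1,0} = 2
G(5) = mex{2,0,1} = 3
G(6) = mex{3,1,0,0} = 2
G(7) = mex{2,2,1,1} = 0
G(8) = mex{0,3,2,0,0} = 1
G(9) = mex{1,2,3,1,1} = 0
G(10) = mex{0,0,2,2,0} = 1
G(11) = mex{1,1,0,3,1} = 2
G(12) = mex{2,0,1,2,2} = 3
G(13) = mex{3,1,0,0,3} = 2
G(14) = mex{2,2,1,1,2} = 0
G(15) = mex{0,3,2,0,0} = 1
G(16) = mex{1,2,3,1,1} = 0
G(17) = mex{0,0,2,2,0} = 1
G(18) = mex{1,1,0,3,1} = 2
G(19) = mex{2,0,1,2,2} = 3
G(20) = mex{3,1,0,0,3} = 2
G(21) = mex{2,2,1,1,2} = 0
G(22) = mex{0,3,2,0,0} = 1
G(23) = mex{1,2,3,1,1} = 0
G(24) = mex{0,0,2,2,0} = 1
G_B(24) = 1.
Combined Grundy value = 0 ⊕ 1 = 1.

1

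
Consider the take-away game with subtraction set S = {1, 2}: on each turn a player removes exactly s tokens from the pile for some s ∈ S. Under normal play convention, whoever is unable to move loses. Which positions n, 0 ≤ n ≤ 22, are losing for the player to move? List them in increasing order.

G(0) = 0
G(1) = mex{0} = 1
G(2) = mex{1,0} = 2
G(3) = mex{2,1} = 0
G(4) = mex{0,2} = 1
G(5) = mex{1,0} = 2
G(6) = mex{2,1} = 0
G(7) = mex{0,2} = 1
G(8) = mex{1,0} = 2
G(9) = mex{2,1} = 0
G(10) = mex{0,2} = 1
G(11) = mex{1,0} = 2
G(12) = mex{2,1} = 0
G(13) = mex{0,2} = 1
G(14) = mex{1,0} = 2
G(15) = mex{2,1} = 0
G(16) = mex{0,2} = 1
G(17) = mex{1,0} = 2
G(18) = mex{2,1} = 0
G(19) = mex{0,2} = 1
G(20) = mex{1,0} = 2
G(21) = mex{2,1} = 0
G(22) = mex{0,2} = 1
P-positions are exactly the n with G(n) = 0.

0, 3, 6, 9, 12, 15, 18, 21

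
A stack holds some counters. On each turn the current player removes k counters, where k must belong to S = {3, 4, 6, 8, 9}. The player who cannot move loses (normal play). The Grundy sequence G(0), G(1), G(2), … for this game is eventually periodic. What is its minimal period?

n :  0  1  2  3  4  5  6  7  8  9 10 11 12 13 14 15 16 17 18 19 20 21 22 23 24 25
G :  0  0  0  1  1  1  2  2  2  3  3  3  0  0  0  1  1  1  2  2  2  3  3  3  0  0
G(n+12) = G(n) holds for n = 0,…,8 (a full window of length max(S) = 9), so the sequence is purely periodic with period 12.

12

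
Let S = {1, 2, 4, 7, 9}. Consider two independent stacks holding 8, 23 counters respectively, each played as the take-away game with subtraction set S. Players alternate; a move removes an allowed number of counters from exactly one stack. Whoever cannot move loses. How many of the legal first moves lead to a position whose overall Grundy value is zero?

5

All stacks use S = {1, 2, 4, 7, 9}:
n :  0  1  2  3  4  5  6  7  8  9 10 11 12 13 14 15 16 17 18 19 20 21 22 23
G :  0  1  2  0  1  2  0  1  2  3  4  0  1  2  0  1  2  0  1  2  3  4  0  1
Stack A: G(8) = 2.
Stack B: G(23) = 1.
Combined Grundy value = 2 ⊕ 1 = 3.
A winning move leaves total XOR = 0, i.e. changes one component's Grundy value g to g ⊕ X where X is the current total.
Stack A: need g' = 2⊕3 = 1. Options: 8−1→G=1, 8−2→G=0, 8−4→G=1, 8−7→G=1. Hits: 3.
Stack B: need g' = 1⊕3 = 2. Options: 23−1→G=0, 23−2→G=4, 23−4→G=2, 23−7→G=2, 23−9→G=0. Hits: 2.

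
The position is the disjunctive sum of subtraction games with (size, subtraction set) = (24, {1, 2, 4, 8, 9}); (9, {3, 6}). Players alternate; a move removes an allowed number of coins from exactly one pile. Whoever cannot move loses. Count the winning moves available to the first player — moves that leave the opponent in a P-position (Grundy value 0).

Pile A, S = {1, 2, 4, 8, 9}:
G(0) = 0
G(1) = mex{0} = 1
G(2) = mex{1,0} = 2
G(3) = mex{2,1} = 0
G(4) = mex{0,2,0} = 1
G(5) = mex{1,0,1} = 2
G(6) = mex{2,1,2} = 0
G(7) = mex{0,2,0} = 1
G(8) = mex{1,0,1,0} = 2
G(9) = mex{2,1,2,1,0} = 3
G(10) = mex{3,2,0,2,1} = 4
G(11) = mex{4,3,1,0,2} = 5
G(12) = mex{5,4,2,1,0} = 3
G(13) = mex{3,5,3,2,1} = 0
G(14) = mex{0,3,4,0,2} = 1
G(15) = mex{1,0,5,1,0} = 2
G(16) = mex{2,1,3,2,1} = 0
G(17) = mex{0,2,0,3,2} = 1
G(18) = mex{1,0,1,4,3} = 2
G(19) = mex{2,1,2,5,4} = 0
G(20) = mex{0,2,0,3,5} = 1
G(21) = mex{1,0,1,0,3} = 2
G(22) = mex{2,1,2,1,0} = 3
G(23) = mex{3,2,0,2,1} = 4
G(24) = mex{4,3,1,0,2} = 5
G_A(24) = 5.
Pile B, S = {3, 6}:
n : 0 1 2 3 4 5 6 7 8 9
G : 0 0 0 1 1 1 2 2 2 0
G_B(9) = 0.
Combined Grundy value = 5 ⊕ 0 = 5.
A winning move leaves total XOR = 0, i.e. changes one component's Grundy value g to g ⊕ X where X is the current total.
Pile A: need g' = 5⊕5 = 0. Options: 24−1→G=4, 24−2→G=3, 24−4→G=1, 24−8→G=0, 24−9→G=2. Hits: 1.
Pile B: need g' = 0⊕5 = 5. Options: 9−3→G=2, 9−6→G=1. Hits: 0.

1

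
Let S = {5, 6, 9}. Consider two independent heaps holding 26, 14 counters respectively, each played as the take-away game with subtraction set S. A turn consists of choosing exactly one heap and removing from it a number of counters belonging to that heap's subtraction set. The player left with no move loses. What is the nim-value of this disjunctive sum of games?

2

All heaps use S = {5, 6, 9}:
n :  0  1  2  3  4  5  6  7  8  9 10 11 12 13 14 15 16 17 18 19 20 21 22 23 24 25 26
G :  0  0  0  0  0  1  1  1  1  1  2  2  2  2  0  0  0  0  0  1  1  1  1  1  2  2  2
Heap A: G(26) = 2.
Heap B: G(14) = 0.
Combined Grundy value = 2 ⊕ 0 = 2.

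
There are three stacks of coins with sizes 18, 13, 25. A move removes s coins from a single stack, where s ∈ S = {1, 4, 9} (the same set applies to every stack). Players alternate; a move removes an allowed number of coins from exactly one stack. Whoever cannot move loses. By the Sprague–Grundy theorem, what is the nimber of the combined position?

0

All stacks use S = {1, 4, 9}:
n :  0  1  2  3  4  5  6  7  8  9 10 11 12 13 14 15 16 17 18 19 20 21 22 23 24 25
G :  0  1  0  1  2  0  1  0  1  2  0  1  0  1  2  0  1  0  1  2  0  1  0  1  2  0
Stack A: G(18) = 1.
Stack B: G(13) = 1.
Stack C: G(25) = 0.
Combined Grundy value = 1 ⊕ 1 ⊕ 0 = 0.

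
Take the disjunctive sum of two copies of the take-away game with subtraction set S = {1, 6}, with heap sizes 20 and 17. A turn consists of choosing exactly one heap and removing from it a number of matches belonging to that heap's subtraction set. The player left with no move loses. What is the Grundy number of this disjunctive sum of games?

All heaps use S = {1, 6}:
n :  0  1  2  3  4  5  6  7  8  9 10 11 12 13 14 15 16 17 18 19 20
G :  0  1  0  1  0  1  2  0  1  0  1  0  1  2  0  1  0  1  0  1  2
Heap A: G(20) = 2.
Heap B: G(17) = 1.
Combined Grundy value = 2 ⊕ 1 = 3.

3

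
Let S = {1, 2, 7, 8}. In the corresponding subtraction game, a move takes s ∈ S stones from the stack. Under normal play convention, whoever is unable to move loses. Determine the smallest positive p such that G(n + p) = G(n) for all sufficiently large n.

3

G(0) = 0
G(1) = mex{0} = 1
G(2) = mex{1,0} = 2
G(3) = mex{2,1} = 0
G(4) = mex{0,2} = 1
G(5) = mex{1,0} = 2
G(6) = mex{2,1} = 0
G(7) = mex{0,2,0} = 1
G(8) = mex{1,0,1,0} = 2
G(9) = mex{2,1,2,1} = 0
G(10) = mex{0,2,0,2} = 1
G(11) = mex{1,0,1,0} = 2
G(12) = mex{2,1,2,1} = 0
G(13) = mex{0,2,0,2} = 1
G(14) = mex{1,0,1,0} = 2
G(n+3) = G(n) holds for n = 0,…,7 (a full window of length max(S) = 8), so the sequence is purely periodic with period 3.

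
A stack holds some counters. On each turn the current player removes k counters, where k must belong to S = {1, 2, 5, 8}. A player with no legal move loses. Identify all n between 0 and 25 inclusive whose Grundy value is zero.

0, 3, 6, 9, 12, 15, 18, 21, 24

G(0) = 0
G(1) = mex{0} = 1
G(2) = mex{1,0} = 2
G(3) = mex{2,1} = 0
G(4) = mex{0,2} = 1
G(5) = mex{1,0,0} = 2
G(6) = mex{2,1,1} = 0
G(7) = mex{0,2,2} = 1
G(8) = mex{1,0,0,0} = 2
G(9) = mex{2,1,1,1} = 0
G(10) = mex{0,2,2,2} = 1
G(11) = mex{1,0,0,0} = 2
G(12) = mex{2,1,1,1} = 0
G(13) = mex{0,2,2,2} = 1
G(14) = mex{1,0,0,0} = 2
G(15) = mex{2,1,1,1} = 0
G(16) = mex{0,2,2,2} = 1
G(17) = mex{1,0,0,0} = 2
G(18) = mex{2,1,1,1} = 0
G(19) = mex{0,2,2,2} = 1
G(20) = mex{1,0,0,0} = 2
G(21) = mex{2,1,1,1} = 0
G(22) = mex{0,2,2,2} = 1
G(23) = mex{1,0,0,0} = 2
G(24) = mex{2,1,1,1} = 0
G(25) = mex{0,2,2,2} = 1
P-positions are exactly the n with G(n) = 0.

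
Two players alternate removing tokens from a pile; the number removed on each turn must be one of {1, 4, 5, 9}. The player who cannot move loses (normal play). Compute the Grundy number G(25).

1

n :  0  1  2  3  4  5  6  7  8  9 10 11 12 13 14 15 16 17 18 19 20 21 22 23 24 25
G :  0  1  0  1  2  3  2  3  0  1  0  1  2  3  2  3  0  1  0  1  2  3  2  3  0  1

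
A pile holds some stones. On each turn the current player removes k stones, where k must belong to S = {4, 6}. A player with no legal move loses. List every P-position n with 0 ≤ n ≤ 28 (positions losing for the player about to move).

0, 1, 2, 3, 10, 11, 12, 13, 20, 21, 22, 23

G(0) = 0
G(1) = mex{} = 0
G(2) = mex{} = 0
G(3) = mex{} = 0
G(4) = mex{0} = 1
G(5) = mex{0} = 1
G(6) = mex{0,0} = 1
G(7) = mex{0,0} = 1
G(8) = mex{1,0} = 2
G(9) = mex{1,0} = 2
G(10) = mex{1,1} = 0
G(11) = mex{1,1} = 0
G(12) = mex{2,1} = 0
G(13) = mex{2,1} = 0
G(14) = mex{0,2} = 1
G(15) = mex{0,2} = 1
G(16) = mex{0,0} = 1
G(17) = mex{0,0} = 1
G(18) = mex{1,0} = 2
G(19) = mex{1,0} = 2
G(20) = mex{1,1} = 0
G(21) = mex{1,1} = 0
G(22) = mex{2,1} = 0
G(23) = mex{2,1} = 0
G(24) = mex{0,2} = 1
G(25) = mex{0,2} = 1
G(26) = mex{0,0} = 1
G(27) = mex{0,0} = 1
G(28) = mex{1,0} = 2
P-positions are exactly the n with G(n) = 0.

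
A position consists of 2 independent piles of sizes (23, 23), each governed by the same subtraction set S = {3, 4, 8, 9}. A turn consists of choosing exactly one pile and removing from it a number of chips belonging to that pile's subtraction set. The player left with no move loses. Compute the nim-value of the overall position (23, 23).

All piles use S = {3, 4, 8, 9}:
n :  0  1  2  3  4  5  6  7  8  9 10 11 12 13 14 15 16 17 18 19 20 21 22 23
G :  0  0  0  1  1  1  2  0  2  3  1  3  0  0  0  1  1  1  2  0  2  3  1  3
Pile A: G(23) = 3.
Pile B: G(23) = 3.
Combined Grundy value = 3 ⊕ 3 = 0.

0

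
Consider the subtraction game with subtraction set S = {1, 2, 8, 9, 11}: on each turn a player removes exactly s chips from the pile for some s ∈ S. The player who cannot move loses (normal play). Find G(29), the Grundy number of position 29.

3

n :  0  1  2  3  4  5  6  7  8  9 10 11 12 13 14 15 16 17 18 19 20 21 22 23 24 25 26 27 28 29
G :  0  1  2  0  1  2  0  1  2  3  0  1  2  0  1  2  0  1  2  3  0  1  2  0  1  2  0  1  2  3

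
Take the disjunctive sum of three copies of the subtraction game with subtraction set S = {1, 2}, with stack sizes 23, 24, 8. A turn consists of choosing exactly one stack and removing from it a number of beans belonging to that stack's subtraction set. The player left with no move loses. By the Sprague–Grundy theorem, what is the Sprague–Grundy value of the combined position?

0

All stacks use S = {1, 2}:
G(0) = 0
G(1) = mex{0} = 1
G(2) = mex{1,0} = 2
G(3) = mex{2,1} = 0
G(4) = mex{0,2} = 1
G(5) = mex{1,0} = 2
G(6) = mex{2,1} = 0
G(7) = mex{0,2} = 1
G(8) = mex{1,0} = 2
G(9) = mex{2,1} = 0
G(10) = mex{0,2} = 1
G(11) = mex{1,0} = 2
G(12) = mex{2,1} = 0
G(13) = mex{0,2} = 1
G(14) = mex{1,0} = 2
G(15) = mex{2,1} = 0
G(16) = mex{0,2} = 1
G(17) = mex{1,0} = 2
G(18) = mex{2,1} = 0
G(19) = mex{0,2} = 1
G(20) = mex{1,0} = 2
G(21) = mex{2,1} = 0
G(22) = mex{0,2} = 1
G(23) = mex{1,0} = 2
G(24) = mex{2,1} = 0
Stack A: G(23) = 2.
Stack B: G(24) = 0.
Stack C: G(8) = 2.
Combined Grundy value = 2 ⊕ 0 ⊕ 2 = 0.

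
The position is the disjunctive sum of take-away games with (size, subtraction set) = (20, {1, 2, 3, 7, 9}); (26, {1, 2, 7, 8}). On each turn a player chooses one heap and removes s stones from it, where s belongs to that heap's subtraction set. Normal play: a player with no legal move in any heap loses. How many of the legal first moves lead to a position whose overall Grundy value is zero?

3

Heap A, S = {1, 2, 3, 7, 9}:
n :  0  1  2  3  4  5  6  7  8  9 10 11 12 13 14 15 16 17 18 19 20
G :  0  1  2  3  0  1  2  3  0  1  2  3  0  1  2  3  0  1  2  3  0
G_A(20) = 0.
Heap B, S = {1, 2, 7, 8}:
n :  0  1  2  3  4  5  6  7  8  9 10 11 12 13 14 15 16 17 18 19 20 21 22 23 24 25 26
G :  0  1  2  0  1  2  0  1  2  0  1  2  0  1  2  0  1  2  0  1  2  0  1  2  0  1  2
G_B(26) = 2.
Combined Grundy value = 0 ⊕ 2 = 2.
A winning move leaves total XOR = 0, i.e. changes one component's Grundy value g to g ⊕ X where X is the current total.
Heap A: need g' = 0⊕2 = 2. Options: 20−1→G=3, 20−2→G=2, 20−3→G=1, 20−7→G=1, 20−9→G=3. Hits: 1.
Heap B: need g' = 2⊕2 = 0. Options: 26−1→G=1, 26−2→G=0, 26−7→G=1, 26−8→G=0. Hits: 2.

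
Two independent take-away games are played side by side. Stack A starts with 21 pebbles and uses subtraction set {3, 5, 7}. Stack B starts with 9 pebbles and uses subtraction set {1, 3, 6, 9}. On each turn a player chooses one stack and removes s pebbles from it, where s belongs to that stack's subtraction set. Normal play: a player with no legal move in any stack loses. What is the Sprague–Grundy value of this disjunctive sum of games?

Stack A, S = {3, 5, 7}:
n :  0  1  2  3  4  5  6  7  8  9 10 11 12 13 14 15 16 17 18 19 20 21
G :  0  0  0  1  1  1  2  2  2  3  0  0  0  1  1  1  2  2  2  3  0  0
G_A(21) = 0.
Stack B, S = {1, 3, 6, 9}:
n : 0 1 2 3 4 5 6 7 8 9
G : 0 1 0 1 0 1 2 3 2 3
G_B(9) = 3.
Combined Grundy value = 0 ⊕ 3 = 3.

3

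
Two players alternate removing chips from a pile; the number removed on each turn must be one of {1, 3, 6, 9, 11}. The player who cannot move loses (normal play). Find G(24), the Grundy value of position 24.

n :  0  1  2  3  4  5  6  7  8  9 10 11 12 13 14 15 16 17 18 19 20 21 22 23 24
G :  0  1  0  1  0  1  2  3  2  3  2  3  0  1  0  1  0  1  2  3  2  3  2  3  0

0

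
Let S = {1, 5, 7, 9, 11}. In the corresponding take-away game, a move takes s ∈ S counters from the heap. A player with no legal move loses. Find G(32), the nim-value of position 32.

G(0) = 0
G(1) = mex{0} = 1
G(2) = mex{1} = 0
G(3) = mex{0} = 1
G(4) = mex{1} = 0
G(5) = mex{0,0} = 1
G(6) = mex{1,1} = 0
G(7) = mex{0,0,0} = 1
G(8) = mex{1,1,1} = 0
G(9) = mex{0,0,0,0} = 1
G(10) = mex{1,1,1,1} = 0
G(11) = mex{0,0,0,0,0} = 1
G(12) = mex{1,1,1,1,1} = 0
G(13) = mex{0,0,0,0,0} = 1
G(14) = mex{1,1,1,1,1} = 0
G(15) = mex{0,0,0,0,0} = 1
G(16) = mex{1,1,1,1,1} = 0
G(17) = mex{0,0,0,0,0} = 1
G(18) = mex{1,1,1,1,1} = 0
G(19) = mex{0,0,0,0,0} = 1
G(20) = mex{1,1,1,1,1} = 0
G(21) = mex{0,0,0,0,0} = 1
G(22) = mex{1,1,1,1,1} = 0
G(23) = mex{0,0,0,0,0} = 1
G(24) = mex{1,1,1,1,1} = 0
G(25) = mex{0,0,0,0,0} = 1
G(26) = mex{1,1,1,1,1} = 0
G(27) = mex{0,0,0,0,0} = 1
G(28) = mex{1,1,1,1,1} = 0
G(29) = mex{0,0,0,0,0} = 1
G(30) = mex{1,1,1,1,1} = 0
G(31) = mex{0,0,0,0,0} = 1
G(32) = mex{1,1,1,1,1} = 0

0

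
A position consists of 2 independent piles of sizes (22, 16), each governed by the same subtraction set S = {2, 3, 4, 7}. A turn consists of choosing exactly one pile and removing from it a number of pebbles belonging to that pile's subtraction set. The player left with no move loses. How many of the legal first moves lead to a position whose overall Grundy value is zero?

2

All piles use S = {2, 3, 4, 7}:
n :  0  1  2  3  4  5  6  7  8  9 10 11 12 13 14 15 16 17 18 19 20 21 22
G :  0  0  1  1  2  2  0  3  1  4  2  0  0  1  1  2  2  0  3  1  4  2  0
Pile A: G(22) = 0.
Pile B: G(16) = 2.
Combined Grundy value = 0 ⊕ 2 = 2.
A winning move leaves total XOR = 0, i.e. changes one component's Grundy value g to g ⊕ X where X is the current total.
Pile A: need g' = 0⊕2 = 2. Options: 22−2→G=4, 22−3→G=1, 22−4→G=3, 22−7→G=2. Hits: 1.
Pile B: need g' = 2⊕2 = 0. Options: 16−2→G=1, 16−3→G=1, 16−4→G=0, 16−7→G=4. Hits: 1.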